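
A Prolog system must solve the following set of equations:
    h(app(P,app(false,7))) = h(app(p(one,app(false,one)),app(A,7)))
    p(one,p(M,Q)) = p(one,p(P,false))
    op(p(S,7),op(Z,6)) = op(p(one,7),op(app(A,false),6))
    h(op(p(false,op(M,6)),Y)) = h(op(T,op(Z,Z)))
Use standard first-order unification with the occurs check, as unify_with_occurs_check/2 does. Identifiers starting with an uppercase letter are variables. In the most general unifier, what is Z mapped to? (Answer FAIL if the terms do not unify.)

Decompose h/1: app(P,app(false,7)) = app(p(one,app(false,one)),app(A,7)).
Decompose app/2: P = p(one,app(false,one)),  app(false,7) = app(A,7).
Bind P := p(one,app(false,one)); substituting into the one remaining equation that mentions P gives: p(one,p(M,Q)) = p(one,p(p(one,app(false,one)),false)).
Decompose app/2: false = A,  7 = 7.
Bind A := false; substituting into the one remaining equation that mentions A gives: op(p(S,7),op(Z,6)) = op(p(one,7),op(app(false,false),6)).
Delete trivial equation 7 = 7.
Decompose p/2: one = one,  p(M,Q) = p(p(one,app(false,one)),false).
Delete trivial equation one = one.
Decompose p/2: M = p(one,app(false,one)),  Q = false.
Bind M := p(one,app(false,one)); substituting into the one remaining equation that mentions M gives: h(op(p(false,op(p(one,app(false,one)),6)),Y)) = h(op(T,op(Z,Z))).
Bind Q := false; no other remaining equation mentions Q.
Decompose op/2: p(S,7) = p(one,7),  op(Z,6) = op(app(false,false),6).
Decompose p/2: S = one,  7 = 7.
Bind S := one; no other remaining equation mentions S.
Delete trivial equation 7 = 7.
Decompose op/2: Z = app(false,false),  6 = 6.
Bind Z := app(false,false); substituting into the one remaining equation that mentions Z gives: h(op(p(false,op(p(one,app(false,one)),6)),Y)) = h(op(T,op(app(false,false),app(false,false)))).
Delete trivial equation 6 = 6.
Decompose h/1: op(p(false,op(p(one,app(false,one)),6)),Y) = op(T,op(app(false,false),app(false,false))).
Decompose op/2: p(false,op(p(one,app(false,one)),6)) = T,  Y = op(app(false,false),app(false,false)).
Bind T := p(false,op(p(one,app(false,one)),6)); no other remaining equation mentions T.
Bind Y := op(app(false,false),app(false,false)).
MGU = { P ↦ p(one,app(false,one)), A ↦ false, M ↦ p(one,app(false,one)), Q ↦ false, S ↦ one, Z ↦ app(false,false), T ↦ p(false,op(p(one,app(false,one)),6)), Y ↦ op(app(false,false),app(false,false)) }, so Z ↦ app(false,false).

app(false,false)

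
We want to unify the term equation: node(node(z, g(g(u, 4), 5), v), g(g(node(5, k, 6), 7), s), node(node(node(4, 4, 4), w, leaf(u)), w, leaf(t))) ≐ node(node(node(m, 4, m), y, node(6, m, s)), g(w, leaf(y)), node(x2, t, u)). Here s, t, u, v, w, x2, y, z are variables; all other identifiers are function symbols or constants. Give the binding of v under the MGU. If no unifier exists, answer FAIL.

Decompose node/3: node(z, g(g(u, 4), 5), v) ≐ node(node(m, 4, m), y, node(6, m, s)),  g(g(node(5, k, 6), 7), s) ≐ g(w, leaf(y)),  node(node(node(4, 4, 4), w, leaf(u)), w, leaf(t)) ≐ node(x2, t, u).
Decompose node/3: z ≐ node(m, 4, m),  g(g(u, 4), 5) ≐ y,  v ≐ node(6, m, s).
Bind z := node(m, 4, m); no other remaining equation mentions z.
Bind y := g(g(u, 4), 5); substituting into the one remaining equation that mentions y gives: g(g(node(5, k, 6), 7), s) ≐ g(w, leaf(g(g(u, 4), 5))).
Bind v := node(6, m, s); no other remaining equation mentions v.
Decompose g/2: g(node(5, k, 6), 7) ≐ w,  s ≐ leaf(g(g(u, 4), 5)).
Bind w := g(node(5, k, 6), 7); substituting into the one remaining equation that mentions w gives: node(node(node(4, 4, 4), g(node(5, k, 6), 7), leaf(u)), g(node(5, k, 6), 7), leaf(t)) ≐ node(x2, t, u).
Bind s := leaf(g(g(u, 4), 5)); no other remaining equation mentions s. Substituting into the earlier binding gives v := node(6, m, leaf(g(g(u, 4), 5))).
Decompose node/3: node(node(4, 4, 4), g(node(5, k, 6), 7), leaf(u)) ≐ x2,  g(node(5, k, 6), 7) ≐ t,  leaf(t) ≐ u.
Bind x2 := node(node(4, 4, 4), g(node(5, k, 6), 7), leaf(u)); no other remaining equation mentions x2.
Bind t := g(node(5, k, 6), 7); substituting into the remaining equation gives: leaf(g(node(5, k, 6), 7)) ≐ u.
Bind u := leaf(g(node(5, k, 6), 7)). Substituting into the earlier bindings gives y := g(g(leaf(g(node(5, k, 6), 7)), 4), 5), v := node(6, m, leaf(g(g(leaf(g(node(5, k, 6), 7)), 4), 5))), s := leaf(g(g(leaf(g(node(5, k, 6), 7)), 4), 5)), x2 := node(node(4, 4, 4), g(node(5, k, 6), 7), leaf(leaf(g(node(5, k, 6), 7)))).
MGU = { z -> node(m, 4, m), y -> g(g(leaf(g(node(5, k, 6), 7)), 4), 5), v -> node(6, m, leaf(g(g(leaf(g(node(5, k, 6), 7)), 4), 5))), w -> g(node(5, k, 6), 7), s -> leaf(g(g(leaf(g(node(5, k, 6), 7)), 4), 5)), x2 -> node(node(4, 4, 4), g(node(5, k, 6), 7), leaf(leaf(g(node(5, k, 6), 7)))), t -> g(node(5, k, 6), 7), u -> leaf(g(node(5, k, 6), 7)) }, so v -> node(6, m, leaf(g(g(leaf(g(node(5, k, 6), 7)), 4), 5))).

node(6, m, leaf(g(g(leaf(g(node(5, k, 6), 7)), 4), 5)))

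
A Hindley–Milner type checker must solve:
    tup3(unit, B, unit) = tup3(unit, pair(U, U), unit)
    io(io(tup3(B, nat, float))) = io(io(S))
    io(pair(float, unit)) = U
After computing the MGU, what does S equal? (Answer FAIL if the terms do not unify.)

Decompose tup3/3: unit = unit,  B = pair(U, U),  unit = unit.
Delete trivial equation unit = unit.
Bind B := pair(U, U); substituting into the one remaining equation that mentions B gives: io(io(tup3(pair(U, U), nat, float))) = io(io(S)).
Delete trivial equation unit = unit.
Decompose io/1: io(tup3(pair(U, U), nat, float)) = io(S).
Decompose io/1: tup3(pair(U, U), nat, float) = S.
Bind S := tup3(pair(U, U), nat, float); no other remaining equation mentions S.
Bind U := io(pair(float, unit)). Substituting into the earlier bindings gives B := pair(io(pair(float, unit)), io(pair(float, unit))), S := tup3(pair(io(pair(float, unit)), io(pair(float, unit))), nat, float).
MGU = { B -> pair(io(pair(float, unit)), io(pair(float, unit))), S -> tup3(pair(io(pair(float, unit)), io(pair(float, unit))), nat, float), U -> io(pair(float, unit)) }, so S -> tup3(pair(io(pair(float, unit)), io(pair(float, unit))), nat, float).

tup3(pair(io(pair(float, unit)), io(pair(float, unit))), nat, float)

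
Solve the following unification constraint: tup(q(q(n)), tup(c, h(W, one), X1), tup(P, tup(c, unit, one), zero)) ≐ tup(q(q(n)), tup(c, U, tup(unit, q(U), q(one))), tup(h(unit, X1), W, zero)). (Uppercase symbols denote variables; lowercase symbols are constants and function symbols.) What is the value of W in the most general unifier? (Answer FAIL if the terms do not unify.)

tup(c, unit, one)

Decompose tup/3: q(q(n)) ≐ q(q(n)),  tup(c, h(W, one), X1) ≐ tup(c, U, tup(unit, q(U), q(one))),  tup(P, tup(c, unit, one), zero) ≐ tup(h(unit, X1), W, zero).
Delete trivial equation q(q(n)) ≐ q(q(n)).
Decompose tup/3: c ≐ c,  h(W, one) ≐ U,  X1 ≐ tup(unit, q(U), q(one)).
Delete trivial equation c ≐ c.
Bind U := h(W, one); substituting into the one remaining equation that mentions U gives: X1 ≐ tup(unit, q(h(W, one)), q(one)).
Bind X1 := tup(unit, q(h(W, one)), q(one)); substituting into the remaining equation gives: tup(P, tup(c, unit, one), zero) ≐ tup(h(unit, tup(unit, q(h(W, one)), q(one))), W, zero).
Decompose tup/3: P ≐ h(unit, tup(unit, q(h(W, one)), q(one))),  tup(c, unit, one) ≐ W,  zero ≐ zero.
Bind P := h(unit, tup(unit, q(h(W, one)), q(one))); no other remaining equation mentions P.
Bind W := tup(c, unit, one); no other remaining equation mentions W. Substituting into the earlier bindings gives U := h(tup(c, unit, one), one), X1 := tup(unit, q(h(tup(c, unit, one), one)), q(one)), P := h(unit, tup(unit, q(h(tup(c, unit, one), one)), q(one))).
Delete trivial equation zero ≐ zero.
MGU = { U ↦ h(tup(c, unit, one), one), X1 ↦ tup(unit, q(h(tup(c, unit, one), one)), q(one)), P ↦ h(unit, tup(unit, q(h(tup(c, unit, one), one)), q(one))), W ↦ tup(c, unit, one) }, so W ↦ tup(c, unit, one).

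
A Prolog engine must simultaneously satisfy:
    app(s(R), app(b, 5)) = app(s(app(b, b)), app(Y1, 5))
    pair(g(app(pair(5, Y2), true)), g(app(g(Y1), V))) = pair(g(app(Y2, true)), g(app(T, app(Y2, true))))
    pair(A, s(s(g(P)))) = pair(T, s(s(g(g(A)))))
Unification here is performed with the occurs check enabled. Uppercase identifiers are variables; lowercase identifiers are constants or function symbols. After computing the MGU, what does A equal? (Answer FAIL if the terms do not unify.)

FAIL

Decompose app/2: s(R) = s(app(b, b)),  app(b, 5) = app(Y1, 5).
Decompose s/1: R = app(b, b).
Bind R := app(b, b); no other remaining equation mentions R.
Decompose app/2: b = Y1,  5 = 5.
Bind Y1 := b; substituting into the one remaining equation that mentions Y1 gives: pair(g(app(pair(5, Y2), true)), g(app(g(b), V))) = pair(g(app(Y2, true)), g(app(T, app(Y2, true)))).
Delete trivial equation 5 = 5.
Decompose pair/2: g(app(pair(5, Y2), true)) = g(app(Y2, true)),  g(app(g(b), V)) = g(app(T, app(Y2, true))).
Decompose g/1: app(pair(5, Y2), true) = app(Y2, true).
Decompose app/2: pair(5, Y2) = Y2,  true = true.
Occurs check fails: Y2 occurs in pair(5, Y2); the equation Y2 = pair(5, Y2) has no finite solution.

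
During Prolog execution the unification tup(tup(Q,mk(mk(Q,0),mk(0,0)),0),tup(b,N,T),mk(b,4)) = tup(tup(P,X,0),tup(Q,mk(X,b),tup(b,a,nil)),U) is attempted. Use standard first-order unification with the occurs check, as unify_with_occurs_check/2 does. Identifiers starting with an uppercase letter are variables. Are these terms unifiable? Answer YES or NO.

Decompose tup/3: tup(Q,mk(mk(Q,0),mk(0,0)),0) = tup(P,X,0),  tup(b,N,T) = tup(Q,mk(X,b),tup(b,a,nil)),  mk(b,4) = U.
Decompose tup/3: Q = P,  mk(mk(Q,0),mk(0,0)) = X,  0 = 0.
Bind Q := P; substituting into the 2 remaining equations that mention Q gives: mk(mk(P,0),mk(0,0)) = X,  tup(b,N,T) = tup(P,mk(X,b),tup(b,a,nil)).
Bind X := mk(mk(P,0),mk(0,0)); substituting into the one remaining equation that mentions X gives: tup(b,N,T) = tup(P,mk(mk(mk(P,0),mk(0,0)),b),tup(b,a,nil)).
Delete trivial equation 0 = 0.
Decompose tup/3: b = P,  N = mk(mk(mk(P,0),mk(0,0)),b),  T = tup(b,a,nil).
Bind P := b; substituting into the one remaining equation that mentions P gives: N = mk(mk(mk(b,0),mk(0,0)),b). Substituting into the earlier bindings gives Q := b, X := mk(mk(b,0),mk(0,0)).
Bind N := mk(mk(mk(b,0),mk(0,0)),b); no other remaining equation mentions N.
Bind T := tup(b,a,nil); no other remaining equation mentions T.
Bind U := mk(b,4).
No equations remain and no clash or occurs-check failure arose, so a unifier exists.

YES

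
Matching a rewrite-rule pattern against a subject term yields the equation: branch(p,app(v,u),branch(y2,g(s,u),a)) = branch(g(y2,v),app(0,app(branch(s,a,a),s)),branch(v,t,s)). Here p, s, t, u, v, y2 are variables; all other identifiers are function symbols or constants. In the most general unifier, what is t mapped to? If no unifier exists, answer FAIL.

Decompose branch/3: p = g(y2,v),  app(v,u) = app(0,app(branch(s,a,a),s)),  branch(y2,g(s,u),a) = branch(v,t,s).
Bind p := g(y2,v); no other remaining equation mentions p.
Decompose app/2: v = 0,  u = app(branch(s,a,a),s).
Bind v := 0; substituting into the one remaining equation that mentions v gives: branch(y2,g(s,u),a) = branch(0,t,s). Substituting into the earlier binding gives p := g(y2,0).
Bind u := app(branch(s,a,a),s); substituting into the remaining equation gives: branch(y2,g(s,app(branch(s,a,a),s)),a) = branch(0,t,s).
Decompose branch/3: y2 = 0,  g(s,app(branch(s,a,a),s)) = t,  a = s.
Bind y2 := 0; no other remaining equation mentions y2. Substituting into the earlier binding gives p := g(0,0).
Bind t := g(s,app(branch(s,a,a),s)); no other remaining equation mentions t.
Bind s := a. Substituting into the earlier bindings gives u := app(branch(a,a,a),a), t := g(a,app(branch(a,a,a),a)).
MGU = { p := g(0,0), v := 0, u := app(branch(a,a,a),a), y2 := 0, t := g(a,app(branch(a,a,a),a)), s := a }, so t := g(a,app(branch(a,a,a),a)).

g(a,app(branch(a,a,a),a))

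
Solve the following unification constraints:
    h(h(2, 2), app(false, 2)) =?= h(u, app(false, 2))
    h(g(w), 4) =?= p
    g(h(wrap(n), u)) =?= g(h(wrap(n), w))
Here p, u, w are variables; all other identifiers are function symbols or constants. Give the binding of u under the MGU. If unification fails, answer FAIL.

Decompose h/2: h(2, 2) =?= u,  app(false, 2) =?= app(false, 2).
Bind u := h(2, 2); substituting into the one remaining equation that mentions u gives: g(h(wrap(n), h(2, 2))) =?= g(h(wrap(n), w)).
Delete trivial equation app(false, 2) =?= app(false, 2).
Bind p := h(g(w), 4); no other remaining equation mentions p.
Decompose g/1: h(wrap(n), h(2, 2)) =?= h(wrap(n), w).
Decompose h/2: wrap(n) =?= wrap(n),  h(2, 2) =?= w.
Delete trivial equation wrap(n) =?= wrap(n).
Bind w := h(2, 2). Substituting into the earlier binding gives p := h(g(h(2, 2)), 4).
MGU = { u ↦ h(2, 2), p ↦ h(g(h(2, 2)), 4), w ↦ h(2, 2) }, so u ↦ h(2, 2).

h(2, 2)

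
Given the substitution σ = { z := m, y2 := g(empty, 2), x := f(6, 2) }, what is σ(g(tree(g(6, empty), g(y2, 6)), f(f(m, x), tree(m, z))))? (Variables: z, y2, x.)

g(tree(g(6, empty), g(g(empty, 2), 6)), f(f(m, f(6, 2)), tree(m, m)))

Replace each occurrence of z with m.
Replace each occurrence of y2 with g(empty, 2).
Replace each occurrence of x with f(6, 2).
Result: g(tree(g(6, empty), g(g(empty, 2), 6)), f(f(m, f(6, 2)), tree(m, m))).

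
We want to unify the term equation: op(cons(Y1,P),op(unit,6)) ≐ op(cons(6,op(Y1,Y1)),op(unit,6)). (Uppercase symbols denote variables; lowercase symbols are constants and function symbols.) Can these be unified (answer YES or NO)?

YES

Decompose op/2: cons(Y1,P) ≐ cons(6,op(Y1,Y1)),  op(unit,6) ≐ op(unit,6).
Decompose cons/2: Y1 ≐ 6,  P ≐ op(Y1,Y1).
Bind Y1 := 6; substituting into the one remaining equation that mentions Y1 gives: P ≐ op(6,6).
Bind P := op(6,6); no other remaining equation mentions P.
Delete trivial equation op(unit,6) ≐ op(unit,6).
No equations remain and no clash or occurs-check failure arose, so a unifier exists.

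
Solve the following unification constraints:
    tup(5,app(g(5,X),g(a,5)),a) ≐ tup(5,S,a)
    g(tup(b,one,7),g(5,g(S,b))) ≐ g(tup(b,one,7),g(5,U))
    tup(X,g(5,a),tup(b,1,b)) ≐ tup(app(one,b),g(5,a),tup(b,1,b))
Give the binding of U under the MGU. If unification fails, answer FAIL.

g(app(g(5,app(one,b)),g(a,5)),b)

Decompose tup/3: 5 ≐ 5,  app(g(5,X),g(a,5)) ≐ S,  a ≐ a.
Delete trivial equation 5 ≐ 5.
Bind S := app(g(5,X),g(a,5)); substituting into the one remaining equation that mentions S gives: g(tup(b,one,7),g(5,g(app(g(5,X),g(a,5)),b))) ≐ g(tup(b,one,7),g(5,U)).
Delete trivial equation a ≐ a.
Decompose g/2: tup(b,one,7) ≐ tup(b,one,7),  g(5,g(app(g(5,X),g(a,5)),b)) ≐ g(5,U).
Delete trivial equation tup(b,one,7) ≐ tup(b,one,7).
Decompose g/2: 5 ≐ 5,  g(app(g(5,X),g(a,5)),b) ≐ U.
Delete trivial equation 5 ≐ 5.
Bind U := g(app(g(5,X),g(a,5)),b); no other remaining equation mentions U.
Decompose tup/3: X ≐ app(one,b),  g(5,a) ≐ g(5,a),  tup(b,1,b) ≐ tup(b,1,b).
Bind X := app(one,b); no other remaining equation mentions X. Substituting into the earlier bindings gives S := app(g(5,app(one,b)),g(a,5)), U := g(app(g(5,app(one,b)),g(a,5)),b).
Delete trivial equation g(5,a) ≐ g(5,a).
Delete trivial equation tup(b,1,b) ≐ tup(b,1,b).
MGU = { S := app(g(5,app(one,b)),g(a,5)), U := g(app(g(5,app(one,b)),g(a,5)),b), X := app(one,b) }, so U := g(app(g(5,app(one,b)),g(a,5)),b).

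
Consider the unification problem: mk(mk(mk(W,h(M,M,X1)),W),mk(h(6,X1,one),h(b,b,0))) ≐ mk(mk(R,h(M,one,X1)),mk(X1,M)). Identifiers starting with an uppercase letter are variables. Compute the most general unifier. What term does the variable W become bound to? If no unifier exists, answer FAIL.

Decompose mk/2: mk(mk(W,h(M,M,X1)),W) ≐ mk(R,h(M,one,X1)),  mk(h(6,X1,one),h(b,b,0)) ≐ mk(X1,M).
Decompose mk/2: mk(W,h(M,M,X1)) ≐ R,  W ≐ h(M,one,X1).
Bind R := mk(W,h(M,M,X1)); no other remaining equation mentions R.
Bind W := h(M,one,X1); no other remaining equation mentions W. Substituting into the earlier binding gives R := mk(h(M,one,X1),h(M,M,X1)).
Decompose mk/2: h(6,X1,one) ≐ X1,  h(b,b,0) ≐ M.
Occurs check fails: X1 occurs in h(6,X1,one); the equation X1 ≐ h(6,X1,one) has no finite solution.

FAIL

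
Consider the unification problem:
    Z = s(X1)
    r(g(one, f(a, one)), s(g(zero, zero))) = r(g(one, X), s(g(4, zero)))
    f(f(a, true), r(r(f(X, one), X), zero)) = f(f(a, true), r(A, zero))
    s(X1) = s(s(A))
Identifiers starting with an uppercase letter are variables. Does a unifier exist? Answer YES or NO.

Bind Z := s(X1); no other remaining equation mentions Z.
Decompose r/2: g(one, f(a, one)) = g(one, X),  s(g(zero, zero)) = s(g(4, zero)).
Decompose g/2: one = one,  f(a, one) = X.
Delete trivial equation one = one.
Bind X := f(a, one); substituting into the one remaining equation that mentions X gives: f(f(a, true), r(r(f(f(a, one), one), f(a, one)), zero)) = f(f(a, true), r(A, zero)).
Decompose s/1: g(zero, zero) = g(4, zero).
Decompose g/2: zero = 4,  zero = zero.
Clash: constants zero and 4 differ; no unifier exists.

NO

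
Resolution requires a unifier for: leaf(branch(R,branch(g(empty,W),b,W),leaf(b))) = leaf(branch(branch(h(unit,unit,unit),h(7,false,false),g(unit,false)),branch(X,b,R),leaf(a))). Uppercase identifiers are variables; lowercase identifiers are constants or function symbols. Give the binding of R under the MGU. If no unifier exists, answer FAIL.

Decompose leaf/1: branch(R,branch(g(empty,W),b,W),leaf(b)) = branch(branch(h(unit,unit,unit),h(7,false,false),g(unit,false)),branch(X,b,R),leaf(a)).
Decompose branch/3: R = branch(h(unit,unit,unit),h(7,false,false),g(unit,false)),  branch(g(empty,W),b,W) = branch(X,b,R),  leaf(b) = leaf(a).
Bind R := branch(h(unit,unit,unit),h(7,false,false),g(unit,false)); substituting into the one remaining equation that mentions R gives: branch(g(empty,W),b,W) = branch(X,b,branch(h(unit,unit,unit),h(7,false,false),g(unit,false))).
Decompose branch/3: g(empty,W) = X,  b = b,  W = branch(h(unit,unit,unit),h(7,false,false),g(unit,false)).
Bind X := g(empty,W); no other remaining equation mentions X.
Delete trivial equation b = b.
Bind W := branch(h(unit,unit,unit),h(7,false,false),g(unit,false)); no other remaining equation mentions W. Substituting into the earlier binding gives X := g(empty,branch(h(unit,unit,unit),h(7,false,false),g(unit,false))).
Decompose leaf/1: b = a.
Clash: constants b and a differ; no unifier exists.

FAIL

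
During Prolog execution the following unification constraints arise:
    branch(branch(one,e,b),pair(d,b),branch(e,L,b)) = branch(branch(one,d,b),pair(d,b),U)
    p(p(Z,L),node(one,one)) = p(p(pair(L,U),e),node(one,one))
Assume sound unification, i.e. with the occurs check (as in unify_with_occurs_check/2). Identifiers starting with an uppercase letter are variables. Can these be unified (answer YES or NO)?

Decompose branch/3: branch(one,e,b) = branch(one,d,b),  pair(d,b) = pair(d,b),  branch(e,L,b) = U.
Decompose branch/3: one = one,  e = d,  b = b.
Delete trivial equation one = one.
Clash: constants e and d differ; no unifier exists.

NO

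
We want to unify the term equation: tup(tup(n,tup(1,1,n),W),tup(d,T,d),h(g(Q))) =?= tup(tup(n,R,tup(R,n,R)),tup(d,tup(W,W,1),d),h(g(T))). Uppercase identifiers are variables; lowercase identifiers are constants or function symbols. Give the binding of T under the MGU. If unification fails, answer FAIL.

tup(tup(tup(1,1,n),n,tup(1,1,n)),tup(tup(1,1,n),n,tup(1,1,n)),1)

Decompose tup/3: tup(n,tup(1,1,n),W) =?= tup(n,R,tup(R,n,R)),  tup(d,T,d) =?= tup(d,tup(W,W,1),d),  h(g(Q)) =?= h(g(T)).
Decompose tup/3: n =?= n,  tup(1,1,n) =?= R,  W =?= tup(R,n,R).
Delete trivial equation n =?= n.
Bind R := tup(1,1,n); substituting into the one remaining equation that mentions R gives: W =?= tup(tup(1,1,n),n,tup(1,1,n)).
Bind W := tup(tup(1,1,n),n,tup(1,1,n)); substituting into the one remaining equation that mentions W gives: tup(d,T,d) =?= tup(d,tup(tup(tup(1,1,n),n,tup(1,1,n)),tup(tup(1,1,n),n,tup(1,1,n)),1),d).
Decompose tup/3: d =?= d,  T =?= tup(tup(tup(1,1,n),n,tup(1,1,n)),tup(tup(1,1,n),n,tup(1,1,n)),1),  d =?= d.
Delete trivial equation d =?= d.
Bind T := tup(tup(tup(1,1,n),n,tup(1,1,n)),tup(tup(1,1,n),n,tup(1,1,n)),1); substituting into the one remaining equation that mentions T gives: h(g(Q)) =?= h(g(tup(tup(tup(1,1,n),n,tup(1,1,n)),tup(tup(1,1,n),n,tup(1,1,n)),1))).
Delete trivial equation d =?= d.
Decompose h/1: g(Q) =?= g(tup(tup(tup(1,1,n),n,tup(1,1,n)),tup(tup(1,1,n),n,tup(1,1,n)),1)).
Decompose g/1: Q =?= tup(tup(tup(1,1,n),n,tup(1,1,n)),tup(tup(1,1,n),n,tup(1,1,n)),1).
Bind Q := tup(tup(tup(1,1,n),n,tup(1,1,n)),tup(tup(1,1,n),n,tup(1,1,n)),1).
MGU = { R -> tup(1,1,n), W -> tup(tup(1,1,n),n,tup(1,1,n)), T -> tup(tup(tup(1,1,n),n,tup(1,1,n)),tup(tup(1,1,n),n,tup(1,1,n)),1), Q -> tup(tup(tup(1,1,n),n,tup(1,1,n)),tup(tup(1,1,n),n,tup(1,1,n)),1) }, so T -> tup(tup(tup(1,1,n),n,tup(1,1,n)),tup(tup(1,1,n),n,tup(1,1,n)),1).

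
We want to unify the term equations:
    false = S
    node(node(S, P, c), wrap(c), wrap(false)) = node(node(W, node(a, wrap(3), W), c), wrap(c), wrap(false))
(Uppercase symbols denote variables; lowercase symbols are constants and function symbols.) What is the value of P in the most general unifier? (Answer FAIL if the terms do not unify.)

Bind S := false; substituting into the remaining equation gives: node(node(false, P, c), wrap(c), wrap(false)) = node(node(W, node(a, wrap(3), W), c), wrap(c), wrap(false)).
Decompose node/3: node(false, P, c) = node(W, node(a, wrap(3), W), c),  wrap(c) = wrap(c),  wrap(false) = wrap(false).
Decompose node/3: false = W,  P = node(a, wrap(3), W),  c = c.
Bind W := false; substituting into the one remaining equation that mentions W gives: P = node(a, wrap(3), false).
Bind P := node(a, wrap(3), false); no other remaining equation mentions P.
Delete trivial equation c = c.
Delete trivial equation wrap(c) = wrap(c).
Delete trivial equation wrap(false) = wrap(false).
MGU = { S ↦ false, W ↦ false, P ↦ node(a, wrap(3), false) }, so P ↦ node(a, wrap(3), false).

node(a, wrap(3), false)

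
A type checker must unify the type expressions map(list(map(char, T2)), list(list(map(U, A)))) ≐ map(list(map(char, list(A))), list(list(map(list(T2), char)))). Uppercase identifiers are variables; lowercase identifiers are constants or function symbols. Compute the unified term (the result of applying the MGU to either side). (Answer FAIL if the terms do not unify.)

Decompose map/2: list(map(char, T2)) ≐ list(map(char, list(A))),  list(list(map(U, A))) ≐ list(list(map(list(T2), char))).
Decompose list/1: map(char, T2) ≐ map(char, list(A)).
Decompose map/2: char ≐ char,  T2 ≐ list(A).
Delete trivial equation char ≐ char.
Bind T2 := list(A); substituting into the remaining equation gives: list(list(map(U, A))) ≐ list(list(map(list(list(A)), char))).
Decompose list/1: list(map(U, A)) ≐ list(map(list(list(A)), char)).
Decompose list/1: map(U, A) ≐ map(list(list(A)), char).
Decompose map/2: U ≐ list(list(A)),  A ≐ char.
Bind U := list(list(A)); no other remaining equation mentions U.
Bind A := char. Substituting into the earlier bindings gives T2 := list(char), U := list(list(char)).
Applying the MGU to either side gives map(list(map(char, list(char))), list(list(map(list(list(char)), char)))).

map(list(map(char, list(char))), list(list(map(list(list(char)), char))))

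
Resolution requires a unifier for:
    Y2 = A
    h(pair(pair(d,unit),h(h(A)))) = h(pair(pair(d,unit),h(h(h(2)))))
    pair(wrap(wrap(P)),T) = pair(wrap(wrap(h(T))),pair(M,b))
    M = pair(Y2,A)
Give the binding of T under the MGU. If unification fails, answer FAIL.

Bind Y2 := A; substituting into the one remaining equation that mentions Y2 gives: M = pair(A,A).
Decompose h/1: pair(pair(d,unit),h(h(A))) = pair(pair(d,unit),h(h(h(2)))).
Decompose pair/2: pair(d,unit) = pair(d,unit),  h(h(A)) = h(h(h(2))).
Delete trivial equation pair(d,unit) = pair(d,unit).
Decompose h/1: h(A) = h(h(2)).
Decompose h/1: A = h(2).
Bind A := h(2); substituting into the one remaining equation that mentions A gives: M = pair(h(2),h(2)). Substituting into the earlier binding gives Y2 := h(2).
Decompose pair/2: wrap(wrap(P)) = wrap(wrap(h(T))),  T = pair(M,b).
Decompose wrap/1: wrap(P) = wrap(h(T)).
Decompose wrap/1: P = h(T).
Bind P := h(T); no other remaining equation mentions P.
Bind T := pair(M,b); no other remaining equation mentions T. Substituting into the earlier binding gives P := h(pair(M,b)).
Bind M := pair(h(2),h(2)). Substituting into the earlier bindings gives P := h(pair(pair(h(2),h(2)),b)), T := pair(pair(h(2),h(2)),b).
MGU = { Y2 -> h(2), A -> h(2), P -> h(pair(pair(h(2),h(2)),b)), T -> pair(pair(h(2),h(2)),b), M -> pair(h(2),h(2)) }, so T -> pair(pair(h(2),h(2)),b).

pair(pair(h(2),h(2)),b)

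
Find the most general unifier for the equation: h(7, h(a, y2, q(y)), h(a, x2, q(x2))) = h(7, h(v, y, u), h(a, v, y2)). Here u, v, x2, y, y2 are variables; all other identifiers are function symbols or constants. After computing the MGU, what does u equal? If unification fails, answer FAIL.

Decompose h/3: 7 = 7,  h(a, y2, q(y)) = h(v, y, u),  h(a, x2, q(x2)) = h(a, v, y2).
Delete trivial equation 7 = 7.
Decompose h/3: a = v,  y2 = y,  q(y) = u.
Bind v := a; substituting into the one remaining equation that mentions v gives: h(a, x2, q(x2)) = h(a, a, y2).
Bind y2 := y; substituting into the one remaining equation that mentions y2 gives: h(a, x2, q(x2)) = h(a, a, y).
Bind u := q(y); no other remaining equation mentions u.
Decompose h/3: a = a,  x2 = a,  q(x2) = y.
Delete trivial equation a = a.
Bind x2 := a; substituting into the remaining equation gives: q(a) = y.
Bind y := q(a). Substituting into the earlier bindings gives y2 := q(a), u := q(q(a)).
MGU = { v -> a, y2 -> q(a), u -> q(q(a)), x2 -> a, y -> q(a) }, so u -> q(q(a)).

q(q(a))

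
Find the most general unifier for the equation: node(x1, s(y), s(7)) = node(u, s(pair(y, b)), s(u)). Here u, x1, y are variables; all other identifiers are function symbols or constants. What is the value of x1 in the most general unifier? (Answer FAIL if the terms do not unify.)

FAIL

Decompose node/3: x1 = u,  s(y) = s(pair(y, b)),  s(7) = s(u).
Bind x1 := u; no other remaining equation mentions x1.
Decompose s/1: y = pair(y, b).
Occurs check fails: y occurs in pair(y, b); the equation y = pair(y, b) has no finite solution.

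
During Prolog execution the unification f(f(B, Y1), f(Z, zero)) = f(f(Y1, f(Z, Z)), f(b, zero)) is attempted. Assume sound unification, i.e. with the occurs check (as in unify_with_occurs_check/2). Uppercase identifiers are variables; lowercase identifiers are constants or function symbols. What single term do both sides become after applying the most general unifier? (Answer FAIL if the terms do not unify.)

f(f(f(b, b), f(b, b)), f(b, zero))

Decompose f/2: f(B, Y1) = f(Y1, f(Z, Z)),  f(Z, zero) = f(b, zero).
Decompose f/2: B = Y1,  Y1 = f(Z, Z).
Bind B := Y1; no other remaining equation mentions B.
Bind Y1 := f(Z, Z); no other remaining equation mentions Y1. Substituting into the earlier binding gives B := f(Z, Z).
Decompose f/2: Z = b,  zero = zero.
Bind Z := b; no other remaining equation mentions Z. Substituting into the earlier bindings gives B := f(b, b), Y1 := f(b, b).
Delete trivial equation zero = zero.
Applying the MGU to either side gives f(f(f(b, b), f(b, b)), f(b, zero)).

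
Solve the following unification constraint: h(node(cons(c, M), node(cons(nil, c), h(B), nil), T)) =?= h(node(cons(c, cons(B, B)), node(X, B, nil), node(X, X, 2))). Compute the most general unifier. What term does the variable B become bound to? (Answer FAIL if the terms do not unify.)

Decompose h/1: node(cons(c, M), node(cons(nil, c), h(B), nil), T) =?= node(cons(c, cons(B, B)), node(X, B, nil), node(X, X, 2)).
Decompose node/3: cons(c, M) =?= cons(c, cons(B, B)),  node(cons(nil, c), h(B), nil) =?= node(X, B, nil),  T =?= node(X, X, 2).
Decompose cons/2: c =?= c,  M =?= cons(B, B).
Delete trivial equation c =?= c.
Bind M := cons(B, B); no other remaining equation mentions M.
Decompose node/3: cons(nil, c) =?= X,  h(B) =?= B,  nil =?= nil.
Bind X := cons(nil, c); substituting into the one remaining equation that mentions X gives: T =?= node(cons(nil, c), cons(nil, c), 2).
Occurs check fails: B occurs in h(B); the equation B =?= h(B) has no finite solution.

FAIL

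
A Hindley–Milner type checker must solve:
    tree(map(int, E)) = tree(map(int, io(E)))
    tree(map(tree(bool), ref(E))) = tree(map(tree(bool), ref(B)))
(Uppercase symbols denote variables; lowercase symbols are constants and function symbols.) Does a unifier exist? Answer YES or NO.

Decompose tree/1: map(int, E) = map(int, io(E)).
Decompose map/2: int = int,  E = io(E).
Delete trivial equation int = int.
Occurs check fails: E occurs in io(E); the equation E = io(E) has no finite solution.

NO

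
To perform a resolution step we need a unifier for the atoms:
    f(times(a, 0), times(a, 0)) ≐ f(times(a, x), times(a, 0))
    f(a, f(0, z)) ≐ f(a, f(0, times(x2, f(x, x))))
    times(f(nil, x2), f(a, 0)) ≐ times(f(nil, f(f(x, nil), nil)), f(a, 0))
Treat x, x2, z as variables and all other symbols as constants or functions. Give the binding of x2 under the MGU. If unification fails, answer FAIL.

Decompose f/2: times(a, 0) ≐ times(a, x),  times(a, 0) ≐ times(a, 0).
Decompose times/2: a ≐ a,  0 ≐ x.
Delete trivial equation a ≐ a.
Bind x := 0; substituting into the 2 remaining equations that mention x gives: f(a, f(0, z)) ≐ f(a, f(0, times(x2, f(0, 0)))),  times(f(nil, x2), f(a, 0)) ≐ times(f(nil, f(f(0, nil), nil)), f(a, 0)).
Delete trivial equation times(a, 0) ≐ times(a, 0).
Decompose f/2: a ≐ a,  f(0, z) ≐ f(0, times(x2, f(0, 0))).
Delete trivial equation a ≐ a.
Decompose f/2: 0 ≐ 0,  z ≐ times(x2, f(0, 0)).
Delete trivial equation 0 ≐ 0.
Bind z := times(x2, f(0, 0)); no other remaining equation mentions z.
Decompose times/2: f(nil, x2) ≐ f(nil, f(f(0, nil), nil)),  f(a, 0) ≐ f(a, 0).
Decompose f/2: nil ≐ nil,  x2 ≐ f(f(0, nil), nil).
Delete trivial equation nil ≐ nil.
Bind x2 := f(f(0, nil), nil); no other remaining equation mentions x2. Substituting into the earlier binding gives z := times(f(f(0, nil), nil), f(0, 0)).
Delete trivial equation f(a, 0) ≐ f(a, 0).
MGU = { x := 0, z := times(f(f(0, nil), nil), f(0, 0)), x2 := f(f(0, nil), nil) }, so x2 := f(f(0, nil), nil).

f(f(0, nil), nil)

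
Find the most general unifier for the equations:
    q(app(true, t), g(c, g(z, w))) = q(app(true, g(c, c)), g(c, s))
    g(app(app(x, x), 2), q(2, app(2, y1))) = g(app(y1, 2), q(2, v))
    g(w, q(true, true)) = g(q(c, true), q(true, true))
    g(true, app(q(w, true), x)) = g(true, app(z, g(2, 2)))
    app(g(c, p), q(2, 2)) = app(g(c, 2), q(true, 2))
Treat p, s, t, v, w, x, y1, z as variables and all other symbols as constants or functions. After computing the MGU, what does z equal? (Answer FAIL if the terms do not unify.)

FAIL

Decompose q/2: app(true, t) = app(true, g(c, c)),  g(c, g(z, w)) = g(c, s).
Decompose app/2: true = true,  t = g(c, c).
Delete trivial equation true = true.
Bind t := g(c, c); no other remaining equation mentions t.
Decompose g/2: c = c,  g(z, w) = s.
Delete trivial equation c = c.
Bind s := g(z, w); no other remaining equation mentions s.
Decompose g/2: app(app(x, x), 2) = app(y1, 2),  q(2, app(2, y1)) = q(2, v).
Decompose app/2: app(x, x) = y1,  2 = 2.
Bind y1 := app(x, x); substituting into the one remaining equation that mentions y1 gives: q(2, app(2, app(x, x))) = q(2, v).
Delete trivial equation 2 = 2.
Decompose q/2: 2 = 2,  app(2, app(x, x)) = v.
Delete trivial equation 2 = 2.
Bind v := app(2, app(x, x)); no other remaining equation mentions v.
Decompose g/2: w = q(c, true),  q(true, true) = q(true, true).
Bind w := q(c, true); substituting into the one remaining equation that mentions w gives: g(true, app(q(q(c, true), true), x)) = g(true, app(z, g(2, 2))). Substituting into the earlier binding gives s := g(z, q(c, true)).
Delete trivial equation q(true, true) = q(true, true).
Decompose g/2: true = true,  app(q(q(c, true), true), x) = app(z, g(2, 2)).
Delete trivial equation true = true.
Decompose app/2: q(q(c, true), true) = z,  x = g(2, 2).
Bind z := q(q(c, true), true); no other remaining equation mentions z. Substituting into the earlier binding gives s := g(q(q(c, true), true), q(c, true)).
Bind x := g(2, 2); no other remaining equation mentions x. Substituting into the earlier bindings gives y1 := app(g(2, 2), g(2, 2)), v := app(2, app(g(2, 2), g(2, 2))).
Decompose app/2: g(c, p) = g(c, 2),  q(2, 2) = q(true, 2).
Decompose g/2: c = c,  p = 2.
Delete trivial equation c = c.
Bind p := 2; no other remaining equation mentions p.
Decompose q/2: 2 = true,  2 = 2.
Clash: constants 2 and true differ; no unifier exists.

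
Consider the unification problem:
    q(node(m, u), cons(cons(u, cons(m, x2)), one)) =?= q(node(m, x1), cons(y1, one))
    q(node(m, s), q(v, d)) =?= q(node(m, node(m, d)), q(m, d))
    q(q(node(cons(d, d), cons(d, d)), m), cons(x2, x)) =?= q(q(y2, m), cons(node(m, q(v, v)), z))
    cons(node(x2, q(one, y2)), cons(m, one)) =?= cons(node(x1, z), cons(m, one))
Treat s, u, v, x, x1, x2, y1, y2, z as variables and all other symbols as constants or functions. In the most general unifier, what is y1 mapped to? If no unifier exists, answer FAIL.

Decompose q/2: node(m, u) =?= node(m, x1),  cons(cons(u, cons(m, x2)), one) =?= cons(y1, one).
Decompose node/2: m =?= m,  u =?= x1.
Delete trivial equation m =?= m.
Bind u := x1; substituting into the one remaining equation that mentions u gives: cons(cons(x1, cons(m, x2)), one) =?= cons(y1, one).
Decompose cons/2: cons(x1, cons(m, x2)) =?= y1,  one =?= one.
Bind y1 := cons(x1, cons(m, x2)); no other remaining equation mentions y1.
Delete trivial equation one =?= one.
Decompose q/2: node(m, s) =?= node(m, node(m, d)),  q(v, d) =?= q(m, d).
Decompose node/2: m =?= m,  s =?= node(m, d).
Delete trivial equation m =?= m.
Bind s := node(m, d); no other remaining equation mentions s.
Decompose q/2: v =?= m,  d =?= d.
Bind v := m; substituting into the one remaining equation that mentions v gives: q(q(node(cons(d, d), cons(d, d)), m), cons(x2, x)) =?= q(q(y2, m), cons(node(m, q(m, m)), z)).
Delete trivial equation d =?= d.
Decompose q/2: q(node(cons(d, d), cons(d, d)), m) =?= q(y2, m),  cons(x2, x) =?= cons(node(m, q(m, m)), z).
Decompose q/2: node(cons(d, d), cons(d, d)) =?= y2,  m =?= m.
Bind y2 := node(cons(d, d), cons(d, d)); substituting into the one remaining equation that mentions y2 gives: cons(node(x2, q(one, node(cons(d, d), cons(d, d)))), cons(m, one)) =?= cons(node(x1, z), cons(m, one)).
Delete trivial equation m =?= m.
Decompose cons/2: x2 =?= node(m, q(m, m)),  x =?= z.
Bind x2 := node(m, q(m, m)); substituting into the one remaining equation that mentions x2 gives: cons(node(node(m, q(m, m)), q(one, node(cons(d, d), cons(d, d)))), cons(m, one)) =?= cons(node(x1, z), cons(m, one)). Substituting into the earlier binding gives y1 := cons(x1, cons(m, node(m, q(m, m)))).
Bind x := z; no other remaining equation mentions x.
Decompose cons/2: node(node(m, q(m, m)), q(one, node(cons(d, d), cons(d, d)))) =?= node(x1, z),  cons(m, one) =?= cons(m, one).
Decompose node/2: node(m, q(m, m)) =?= x1,  q(one, node(cons(d, d), cons(d, d))) =?= z.
Bind x1 := node(m, q(m, m)); no other remaining equation mentions x1. Substituting into the earlier bindings gives u := node(m, q(m, m)), y1 := cons(node(m, q(m, m)), cons(m, node(m, q(m, m)))).
Bind z := q(one, node(cons(d, d), cons(d, d))); no other remaining equation mentions z. Substituting into the earlier binding gives x := q(one, node(cons(d, d), cons(d, d))).
Delete trivial equation cons(m, one) =?= cons(m, one).
MGU = { u := node(m, q(m, m)), y1 := cons(node(m, q(m, m)), cons(m, node(m, q(m, m)))), s := node(m, d), v := m, y2 := node(cons(d, d), cons(d, d)), x2 := node(m, q(m, m)), x := q(one, node(cons(d, d), cons(d, d))), x1 := node(m, q(m, m)), z := q(one, node(cons(d, d), cons(d, d))) }, so y1 := cons(node(m, q(m, m)), cons(m, node(m, q(m, m)))).

cons(node(m, q(m, m)), cons(m, node(m, q(m, m))))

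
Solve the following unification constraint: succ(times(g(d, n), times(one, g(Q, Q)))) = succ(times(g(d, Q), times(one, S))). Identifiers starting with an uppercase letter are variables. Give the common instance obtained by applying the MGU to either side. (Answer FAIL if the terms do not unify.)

Decompose succ/1: times(g(d, n), times(one, g(Q, Q))) = times(g(d, Q), times(one, S)).
Decompose times/2: g(d, n) = g(d, Q),  times(one, g(Q, Q)) = times(one, S).
Decompose g/2: d = d,  n = Q.
Delete trivial equation d = d.
Bind Q := n; substituting into the remaining equation gives: times(one, g(n, n)) = times(one, S).
Decompose times/2: one = one,  g(n, n) = S.
Delete trivial equation one = one.
Bind S := g(n, n).
Applying the MGU to either side gives succ(times(g(d, n), times(one, g(n, n)))).

succ(times(g(d, n), times(one, g(n, n))))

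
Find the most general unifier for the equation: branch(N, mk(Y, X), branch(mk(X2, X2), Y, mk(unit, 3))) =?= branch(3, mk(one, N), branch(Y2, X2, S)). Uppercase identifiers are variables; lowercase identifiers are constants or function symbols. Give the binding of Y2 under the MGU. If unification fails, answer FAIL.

Decompose branch/3: N =?= 3,  mk(Y, X) =?= mk(one, N),  branch(mk(X2, X2), Y, mk(unit, 3)) =?= branch(Y2, X2, S).
Bind N := 3; substituting into the one remaining equation that mentions N gives: mk(Y, X) =?= mk(one, 3).
Decompose mk/2: Y =?= one,  X =?= 3.
Bind Y := one; substituting into the one remaining equation that mentions Y gives: branch(mk(X2, X2), one, mk(unit, 3)) =?= branch(Y2, X2, S).
Bind X := 3; no other remaining equation mentions X.
Decompose branch/3: mk(X2, X2) =?= Y2,  one =?= X2,  mk(unit, 3) =?= S.
Bind Y2 := mk(X2, X2); no other remaining equation mentions Y2.
Bind X2 := one; no other remaining equation mentions X2. Substituting into the earlier binding gives Y2 := mk(one, one).
Bind S := mk(unit, 3).
MGU = { N := 3, Y := one, X := 3, Y2 := mk(one, one), X2 := one, S := mk(unit, 3) }, so Y2 := mk(one, one).

mk(one, one)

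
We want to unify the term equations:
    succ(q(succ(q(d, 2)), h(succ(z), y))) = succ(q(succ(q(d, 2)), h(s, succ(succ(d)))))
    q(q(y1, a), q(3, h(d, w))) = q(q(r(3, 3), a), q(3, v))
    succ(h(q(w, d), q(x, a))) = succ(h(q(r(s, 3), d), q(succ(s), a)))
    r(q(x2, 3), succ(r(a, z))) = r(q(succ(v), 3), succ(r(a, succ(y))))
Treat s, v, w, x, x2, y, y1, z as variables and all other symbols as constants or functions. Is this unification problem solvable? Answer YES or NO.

YES

Decompose succ/1: q(succ(q(d, 2)), h(succ(z), y)) = q(succ(q(d, 2)), h(s, succ(succ(d)))).
Decompose q/2: succ(q(d, 2)) = succ(q(d, 2)),  h(succ(z), y) = h(s, succ(succ(d))).
Delete trivial equation succ(q(d, 2)) = succ(q(d, 2)).
Decompose h/2: succ(z) = s,  y = succ(succ(d)).
Bind s := succ(z); substituting into the one remaining equation that mentions s gives: succ(h(q(w, d), q(x, a))) = succ(h(q(r(succ(z), 3), d), q(succ(succ(z)), a))).
Bind y := succ(succ(d)); substituting into the one remaining equation that mentions y gives: r(q(x2, 3), succ(r(a, z))) = r(q(succ(v), 3), succ(r(a, succ(succ(succ(d)))))).
Decompose q/2: q(y1, a) = q(r(3, 3), a),  q(3, h(d, w)) = q(3, v).
Decompose q/2: y1 = r(3, 3),  a = a.
Bind y1 := r(3, 3); no other remaining equation mentions y1.
Delete trivial equation a = a.
Decompose q/2: 3 = 3,  h(d, w) = v.
Delete trivial equation 3 = 3.
Bind v := h(d, w); substituting into the one remaining equation that mentions v gives: r(q(x2, 3), succ(r(a, z))) = r(q(succ(h(d, w)), 3), succ(r(a, succ(succ(succ(d)))))).
Decompose succ/1: h(q(w, d), q(x, a)) = h(q(r(succ(z), 3), d), q(succ(succ(z)), a)).
Decompose h/2: q(w, d) = q(r(succ(z), 3), d),  q(x, a) = q(succ(succ(z)), a).
Decompose q/2: w = r(succ(z), 3),  d = d.
Bind w := r(succ(z), 3); substituting into the one remaining equation that mentions w gives: r(q(x2, 3), succ(r(a, z))) = r(q(succ(h(d, r(succ(z), 3))), 3), succ(r(a, succ(succ(succ(d)))))). Substituting into the earlier binding gives v := h(d, r(succ(z), 3)).
Delete trivial equation d = d.
Decompose q/2: x = succ(succ(z)),  a = a.
Bind x := succ(succ(z)); no other remaining equation mentions x.
Delete trivial equation a = a.
Decompose r/2: q(x2, 3) = q(succ(h(d, r(succ(z), 3))), 3),  succ(r(a, z)) = succ(r(a, succ(succ(succ(d))))).
Decompose q/2: x2 = succ(h(d, r(succ(z), 3))),  3 = 3.
Bind x2 := succ(h(d, r(succ(z), 3))); no other remaining equation mentions x2.
Delete trivial equation 3 = 3.
Decompose succ/1: r(a, z) = r(a, succ(succ(succ(d)))).
Decompose r/2: a = a,  z = succ(succ(succ(d))).
Delete trivial equation a = a.
Bind z := succ(succ(succ(d))). Substituting into the earlier bindings gives s := succ(succ(succ(succ(d)))), v := h(d, r(succ(succ(succ(succ(d)))), 3)), w := r(succ(succ(succ(succ(d)))), 3), x := succ(succ(succ(succ(succ(d))))), x2 := succ(h(d, r(succ(succ(succ(succ(d)))), 3))).
No equations remain and no clash or occurs-check failure arose, so a unifier exists.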